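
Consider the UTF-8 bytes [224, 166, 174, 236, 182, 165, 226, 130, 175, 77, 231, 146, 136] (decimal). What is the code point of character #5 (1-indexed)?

Offset 0: leading byte 0xE0 = 11100000 → 3-byte char #1 = E0 A6 AE.
Offset 3: leading byte 0xEC = 11101100 → 3-byte char #2 = EC B6 A5.
Offset 6: leading byte 0xE2 = 11100010 → 3-byte char #3 = E2 82 AF.
Offset 9: leading byte 0x4D = 01001101 → 1-byte char #4 = 4D.
Offset 10: leading byte 0xE7 = 11100111 → 3-byte char #5 = E7 92 88.
Leading byte 0xE7 = 11100111 matches 1110xxxx → 3-byte sequence.
Byte 1: 0xE7 = 11100111, payload 0111 (4 bits).
Byte 2: 0x92 = 10010010 (10xxxxxx ✓), payload 010010.
Byte 3: 0x88 = 10001000 (10xxxxxx ✓), payload 001000.
Concatenate: 0111010010001000 = 0x7488 (16 bits → U+7488).

U+7488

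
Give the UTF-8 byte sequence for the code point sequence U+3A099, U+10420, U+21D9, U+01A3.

F0 BA 82 99 F0 90 90 A0 E2 87 99 C6 A3

U+3A099: 4-byte form → F0 BA 82 99.
U+10420: 4-byte form → F0 90 90 A0.
U+21D9: 3-byte form → E2 87 99.
U+01A3: 2-byte form → C6 A3.
Concatenated (13 bytes): F0 BA 82 99 F0 90 90 A0 E2 87 99 C6 A3.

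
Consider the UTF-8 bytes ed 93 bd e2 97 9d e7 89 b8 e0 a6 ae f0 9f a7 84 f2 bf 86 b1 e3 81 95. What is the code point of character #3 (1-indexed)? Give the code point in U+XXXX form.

Offset 0: leading byte 0xED = 11101101 → 3-byte char #1 = ED 93 BD.
Offset 3: leading byte 0xE2 = 11100010 → 3-byte char #2 = E2 97 9D.
Offset 6: leading byte 0xE7 = 11100111 → 3-byte char #3 = E7 89 B8.
Leading byte 0xE7 = 11100111 matches 1110xxxx → 3-byte sequence.
Byte 1: 0xE7 = 11100111, payload 0111 (4 bits).
Byte 2: 0x89 = 10001001 (10xxxxxx ✓), payload 001001.
Byte 3: 0xB8 = 10111000 (10xxxxxx ✓), payload 111000.
Concatenate: 0111001001111000 = 0x7278 (16 bits → U+7278).

U+7278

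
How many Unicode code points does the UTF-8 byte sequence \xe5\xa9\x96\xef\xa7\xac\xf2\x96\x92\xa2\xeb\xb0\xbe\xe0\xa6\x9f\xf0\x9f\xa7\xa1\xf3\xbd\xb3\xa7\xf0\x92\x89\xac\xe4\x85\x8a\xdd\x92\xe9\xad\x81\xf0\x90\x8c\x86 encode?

Byte at offset 0: 0xE5 = 11100101 → 3-byte char (#1). Advance 3.
Byte at offset 3: 0xEF = 11101111 → 3-byte char (#2). Advance 3.
Byte at offset 6: 0xF2 = 11110010 → 4-byte char (#3). Advance 4.
Byte at offset 10: 0xEB = 11101011 → 3-byte char (#4). Advance 3.
Byte at offset 13: 0xE0 = 11100000 → 3-byte char (#5). Advance 3.
Byte at offset 16: 0xF0 = 11110000 → 4-byte char (#6). Advance 4.
Byte at offset 20: 0xF3 = 11110011 → 4-byte char (#7). Advance 4.
Byte at offset 24: 0xF0 = 11110000 → 4-byte char (#8). Advance 4.
Byte at offset 28: 0xE4 = 11100100 → 3-byte char (#9). Advance 3.
Byte at offset 31: 0xDD = 11011101 → 2-byte char (#10). Advance 2.
Byte at offset 33: 0xE9 = 11101001 → 3-byte char (#11). Advance 3.
Byte at offset 36: 0xF0 = 11110000 → 4-byte char (#12). Advance 4.
Reached end at offset 40 after 12 code points.

12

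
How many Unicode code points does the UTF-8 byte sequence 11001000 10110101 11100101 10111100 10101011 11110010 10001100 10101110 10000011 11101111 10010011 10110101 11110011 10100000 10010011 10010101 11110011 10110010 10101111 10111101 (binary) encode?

6

Byte at offset 0: 0xC8 = 11001000 → 2-byte char (#1). Advance 2.
Byte at offset 2: 0xE5 = 11100101 → 3-byte char (#2). Advance 3.
Byte at offset 5: 0xF2 = 11110010 → 4-byte char (#3). Advance 4.
Byte at offset 9: 0xEF = 11101111 → 3-byte char (#4). Advance 3.
Byte at offset 12: 0xF3 = 11110011 → 4-byte char (#5). Advance 4.
Byte at offset 16: 0xF3 = 11110011 → 4-byte char (#6). Advance 4.
Reached end at offset 20 after 6 code points.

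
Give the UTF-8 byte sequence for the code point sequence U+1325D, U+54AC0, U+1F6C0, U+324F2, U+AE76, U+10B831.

U+1325D: 4-byte form → F0 93 89 9D.
U+54AC0: 4-byte form → F1 94 AB 80.
U+1F6C0: 4-byte form → F0 9F 9B 80.
U+324F2: 4-byte form → F0 B2 93 B2.
U+AE76: 3-byte form → EA B9 B6.
U+10B831: 4-byte form → F4 8B A0 B1.
Concatenated (23 bytes): F0 93 89 9D F1 94 AB 80 F0 9F 9B 80 F0 B2 93 B2 EA B9 B6 F4 8B A0 B1.

F0 93 89 9D F1 94 AB 80 F0 9F 9B 80 F0 B2 93 B2 EA B9 B6 F4 8B A0 B1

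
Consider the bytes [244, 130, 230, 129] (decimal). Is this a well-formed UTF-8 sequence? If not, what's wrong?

Leading byte 0xF4 = 11110100 → 4-byte form.
Byte 3 is 0xE6 = 11100110, which is not 10xxxxxx — expected a continuation byte.

invalid (non-continuation byte where continuation expected)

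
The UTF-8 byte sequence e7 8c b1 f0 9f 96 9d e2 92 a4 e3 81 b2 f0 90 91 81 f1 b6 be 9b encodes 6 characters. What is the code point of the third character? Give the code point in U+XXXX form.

Offset 0: leading byte 0xE7 = 11100111 → 3-byte char #1 = E7 8C B1.
Offset 3: leading byte 0xF0 = 11110000 → 4-byte char #2 = F0 9F 96 9D.
Offset 7: leading byte 0xE2 = 11100010 → 3-byte char #3 = E2 92 A4.
Leading byte 0xE2 = 11100010 matches 1110xxxx → 3-byte sequence.
Byte 1: 0xE2 = 11100010, payload 0010 (4 bits).
Byte 2: 0x92 = 10010010 (10xxxxxx ✓), payload 010010.
Byte 3: 0xA4 = 10100100 (10xxxxxx ✓), payload 100100.
Concatenate: 0010010010100100 = 0x24A4 (16 bits → U+24A4).

U+24A4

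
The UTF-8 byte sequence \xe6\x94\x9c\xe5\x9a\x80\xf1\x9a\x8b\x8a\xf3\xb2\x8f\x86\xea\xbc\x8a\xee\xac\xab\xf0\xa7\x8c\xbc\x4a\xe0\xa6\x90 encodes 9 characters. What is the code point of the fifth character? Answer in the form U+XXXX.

Offset 0: leading byte 0xE6 = 11100110 → 3-byte char #1 = E6 94 9C.
Offset 3: leading byte 0xE5 = 11100101 → 3-byte char #2 = E5 9A 80.
Offset 6: leading byte 0xF1 = 11110001 → 4-byte char #3 = F1 9A 8B 8A.
Offset 10: leading byte 0xF3 = 11110011 → 4-byte char #4 = F3 B2 8F 86.
Offset 14: leading byte 0xEA = 11101010 → 3-byte char #5 = EA BC 8A.
Leading byte 0xEA = 11101010 matches 1110xxxx → 3-byte sequence.
Byte 1: 0xEA = 11101010, payload 1010 (4 bits).
Byte 2: 0xBC = 10111100 (10xxxxxx ✓), payload 111100.
Byte 3: 0x8A = 10001010 (10xxxxxx ✓), payload 001010.
Concatenate: 1010111100001010 = 0xAF0A (16 bits → U+AF0A).

U+AF0A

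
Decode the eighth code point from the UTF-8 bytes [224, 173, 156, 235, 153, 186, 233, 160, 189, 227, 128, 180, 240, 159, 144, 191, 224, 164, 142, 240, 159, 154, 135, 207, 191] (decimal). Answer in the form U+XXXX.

U+03FF

Offset 0: leading byte 0xE0 = 11100000 → 3-byte char #1 = E0 AD 9C.
Offset 3: leading byte 0xEB = 11101011 → 3-byte char #2 = EB 99 BA.
Offset 6: leading byte 0xE9 = 11101001 → 3-byte char #3 = E9 A0 BD.
Offset 9: leading byte 0xE3 = 11100011 → 3-byte char #4 = E3 80 B4.
Offset 12: leading byte 0xF0 = 11110000 → 4-byte char #5 = F0 9F 90 BF.
Offset 16: leading byte 0xE0 = 11100000 → 3-byte char #6 = E0 A4 8E.
Offset 19: leading byte 0xF0 = 11110000 → 4-byte char #7 = F0 9F 9A 87.
Offset 23: leading byte 0xCF = 11001111 → 2-byte char #8 = CF BF.
Leading byte 0xCF = 11001111 matches 110xxxxx → 2-byte sequence.
Byte 1: 0xCF = 11001111, payload 01111 (5 bits).
Byte 2: 0xBF = 10111111 (10xxxxxx ✓), payload 111111.
Concatenate: 01111111111 = 0x3FF (11 bits → U+03FF).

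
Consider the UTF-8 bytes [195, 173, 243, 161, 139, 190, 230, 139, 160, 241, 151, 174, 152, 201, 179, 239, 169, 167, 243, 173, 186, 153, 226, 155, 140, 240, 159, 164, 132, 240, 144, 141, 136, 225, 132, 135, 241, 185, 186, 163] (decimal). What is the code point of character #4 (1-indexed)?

Offset 0: leading byte 0xC3 = 11000011 → 2-byte char #1 = C3 AD.
Offset 2: leading byte 0xF3 = 11110011 → 4-byte char #2 = F3 A1 8B BE.
Offset 6: leading byte 0xE6 = 11100110 → 3-byte char #3 = E6 8B A0.
Offset 9: leading byte 0xF1 = 11110001 → 4-byte char #4 = F1 97 AE 98.
Leading byte 0xF1 = 11110001 matches 11110xxx → 4-byte sequence.
Byte 1: 0xF1 = 11110001, payload 001 (3 bits).
Byte 2: 0x97 = 10010111 (10xxxxxx ✓), payload 010111.
Byte 3: 0xAE = 10101110 (10xxxxxx ✓), payload 101110.
Byte 4: 0x98 = 10011000 (10xxxxxx ✓), payload 011000.
Concatenate: 001010111101110011000 = 0x57B98 (21 bits → U+57B98).

U+57B98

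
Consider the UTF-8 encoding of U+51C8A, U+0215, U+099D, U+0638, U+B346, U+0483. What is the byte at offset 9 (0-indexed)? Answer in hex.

0xD8

U+51C8A → 4-byte form F1 91 B2 8A at offsets 0–3.
U+0215 → 2-byte form C8 95 at offsets 4–5.
U+099D → 3-byte form E0 A6 9D at offsets 6–8.
U+0638 → 2-byte form D8 B8 at offsets 9–10.
Offset 9 falls in char 4's range; it's byte 1 of D8 B8 = 0xD8.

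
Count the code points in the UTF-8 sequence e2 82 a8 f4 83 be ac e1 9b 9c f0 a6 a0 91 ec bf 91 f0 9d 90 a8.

Byte at offset 0: 0xE2 = 11100010 → 3-byte char (#1). Advance 3.
Byte at offset 3: 0xF4 = 11110100 → 4-byte char (#2). Advance 4.
Byte at offset 7: 0xE1 = 11100001 → 3-byte char (#3). Advance 3.
Byte at offset 10: 0xF0 = 11110000 → 4-byte char (#4). Advance 4.
Byte at offset 14: 0xEC = 11101100 → 3-byte char (#5). Advance 3.
Byte at offset 17: 0xF0 = 11110000 → 4-byte char (#6). Advance 4.
Reached end at offset 21 after 6 code points.

6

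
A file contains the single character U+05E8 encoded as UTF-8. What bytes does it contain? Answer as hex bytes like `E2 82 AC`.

U+05E8 = 0x5E8 = 1512 decimal. In range U+0080–U+07FF → 2-byte form: 110xxxxx 10xxxxxx.
Binary (11 bits): 10111101000.
Split 5+6: 10111 | 101000.
Byte 1: 11010111 = 0xD7.
Byte 2: 10101000 = 0xA8.

D7 A8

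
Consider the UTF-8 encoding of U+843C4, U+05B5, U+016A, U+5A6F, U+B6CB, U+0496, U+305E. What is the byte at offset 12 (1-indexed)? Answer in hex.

0xEB

1-indexed offset 12 is 0-indexed offset 11.
U+843C4 → 4-byte form F2 84 8F 84 at offsets 0–3.
U+05B5 → 2-byte form D6 B5 at offsets 4–5.
U+016A → 2-byte form C5 AA at offsets 6–7.
U+5A6F → 3-byte form E5 A9 AF at offsets 8–10.
U+B6CB → 3-byte form EB 9B 8B at offsets 11–13.
Offset 11 falls in char 5's range; it's byte 1 of EB 9B 8B = 0xEB.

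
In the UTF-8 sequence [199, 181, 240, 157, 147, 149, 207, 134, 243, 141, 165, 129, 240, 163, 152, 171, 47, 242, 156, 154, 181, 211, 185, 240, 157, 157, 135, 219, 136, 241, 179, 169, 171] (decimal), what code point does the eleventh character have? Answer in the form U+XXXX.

Offset 0: leading byte 0xC7 = 11000111 → 2-byte char #1 = C7 B5.
Offset 2: leading byte 0xF0 = 11110000 → 4-byte char #2 = F0 9D 93 95.
Offset 6: leading byte 0xCF = 11001111 → 2-byte char #3 = CF 86.
Offset 8: leading byte 0xF3 = 11110011 → 4-byte char #4 = F3 8D A5 81.
Offset 12: leading byte 0xF0 = 11110000 → 4-byte char #5 = F0 A3 98 AB.
Offset 16: leading byte 0x2F = 00101111 → 1-byte char #6 = 2F.
Offset 17: leading byte 0xF2 = 11110010 → 4-byte char #7 = F2 9C 9A B5.
Offset 21: leading byte 0xD3 = 11010011 → 2-byte char #8 = D3 B9.
Offset 23: leading byte 0xF0 = 11110000 → 4-byte char #9 = F0 9D 9D 87.
Offset 27: leading byte 0xDB = 11011011 → 2-byte char #10 = DB 88.
Offset 29: leading byte 0xF1 = 11110001 → 4-byte char #11 = F1 B3 A9 AB.
Leading byte 0xF1 = 11110001 matches 11110xxx → 4-byte sequence.
Byte 1: 0xF1 = 11110001, payload 001 (3 bits).
Byte 2: 0xB3 = 10110011 (10xxxxxx ✓), payload 110011.
Byte 3: 0xA9 = 10101001 (10xxxxxx ✓), payload 101001.
Byte 4: 0xAB = 10101011 (10xxxxxx ✓), payload 101011.
Concatenate: 001110011101001101011 = 0x73A6B (21 bits → U+73A6B).

U+73A6B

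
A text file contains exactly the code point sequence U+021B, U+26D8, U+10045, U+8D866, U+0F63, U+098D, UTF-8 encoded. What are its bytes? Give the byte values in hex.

U+021B: 2-byte form → C8 9B.
U+26D8: 3-byte form → E2 9B 98.
U+10045: 4-byte form → F0 90 81 85.
U+8D866: 4-byte form → F2 8D A1 A6.
U+0F63: 3-byte form → E0 BD A3.
U+098D: 3-byte form → E0 A6 8D.
Concatenated (19 bytes): C8 9B E2 9B 98 F0 90 81 85 F2 8D A1 A6 E0 BD A3 E0 A6 8D.

C8 9B E2 9B 98 F0 90 81 85 F2 8D A1 A6 E0 BD A3 E0 A6 8D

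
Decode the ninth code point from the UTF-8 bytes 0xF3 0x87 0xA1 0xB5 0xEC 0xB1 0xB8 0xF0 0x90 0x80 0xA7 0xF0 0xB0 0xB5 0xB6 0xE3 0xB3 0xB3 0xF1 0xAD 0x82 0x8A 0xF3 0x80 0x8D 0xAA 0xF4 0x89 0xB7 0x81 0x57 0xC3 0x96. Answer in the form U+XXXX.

Offset 0: leading byte 0xF3 = 11110011 → 4-byte char #1 = F3 87 A1 B5.
Offset 4: leading byte 0xEC = 11101100 → 3-byte char #2 = EC B1 B8.
Offset 7: leading byte 0xF0 = 11110000 → 4-byte char #3 = F0 90 80 A7.
Offset 11: leading byte 0xF0 = 11110000 → 4-byte char #4 = F0 B0 B5 B6.
Offset 15: leading byte 0xE3 = 11100011 → 3-byte char #5 = E3 B3 B3.
Offset 18: leading byte 0xF1 = 11110001 → 4-byte char #6 = F1 AD 82 8A.
Offset 22: leading byte 0xF3 = 11110011 → 4-byte char #7 = F3 80 8D AA.
Offset 26: leading byte 0xF4 = 11110100 → 4-byte char #8 = F4 89 B7 81.
Offset 30: leading byte 0x57 = 01010111 → 1-byte char #9 = 57.
Leading byte 0x57 = 01010111 matches 0xxxxxxx → 1-byte sequence.
Byte 1: 0x57 = 01010111, payload 1010111 (7 bits).
Concatenate: 1010111 = 0x57 (7 bits → U+0057).

U+0057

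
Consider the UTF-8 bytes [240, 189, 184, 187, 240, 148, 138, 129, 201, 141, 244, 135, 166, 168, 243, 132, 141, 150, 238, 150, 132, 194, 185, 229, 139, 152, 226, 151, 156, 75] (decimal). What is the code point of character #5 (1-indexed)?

Offset 0: leading byte 0xF0 = 11110000 → 4-byte char #1 = F0 BD B8 BB.
Offset 4: leading byte 0xF0 = 11110000 → 4-byte char #2 = F0 94 8A 81.
Offset 8: leading byte 0xC9 = 11001001 → 2-byte char #3 = C9 8D.
Offset 10: leading byte 0xF4 = 11110100 → 4-byte char #4 = F4 87 A6 A8.
Offset 14: leading byte 0xF3 = 11110011 → 4-byte char #5 = F3 84 8D 96.
Leading byte 0xF3 = 11110011 matches 11110xxx → 4-byte sequence.
Byte 1: 0xF3 = 11110011, payload 011 (3 bits).
Byte 2: 0x84 = 10000100 (10xxxxxx ✓), payload 000100.
Byte 3: 0x8D = 10001101 (10xxxxxx ✓), payload 001101.
Byte 4: 0x96 = 10010110 (10xxxxxx ✓), payload 010110.
Concatenate: 011000100001101010110 = 0xC4356 (21 bits → U+C4356).

U+C4356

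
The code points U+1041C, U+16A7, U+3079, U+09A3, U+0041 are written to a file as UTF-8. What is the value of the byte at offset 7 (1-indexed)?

1-indexed offset 7 is 0-indexed offset 6.
U+1041C → 4-byte form F0 90 90 9C at offsets 0–3.
U+16A7 → 3-byte form E1 9A A7 at offsets 4–6.
Offset 6 falls in char 2's range; it's byte 3 of E1 9A A7 = 0xA7.

0xA7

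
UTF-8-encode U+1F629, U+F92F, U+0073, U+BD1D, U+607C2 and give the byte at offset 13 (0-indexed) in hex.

0x9F

U+1F629 → 4-byte form F0 9F 98 A9 at offsets 0–3.
U+F92F → 3-byte form EF A4 AF at offsets 4–6.
U+0073 → 1-byte form 73 at offsets 7–7.
U+BD1D → 3-byte form EB B4 9D at offsets 8–10.
U+607C2 → 4-byte form F1 A0 9F 82 at offsets 11–14.
Offset 13 falls in char 5's range; it's byte 3 of F1 A0 9F 82 = 0x9F.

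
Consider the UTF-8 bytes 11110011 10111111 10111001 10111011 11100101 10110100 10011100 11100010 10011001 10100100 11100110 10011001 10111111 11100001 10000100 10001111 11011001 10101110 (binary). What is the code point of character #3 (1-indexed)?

U+2664

Offset 0: leading byte 0xF3 = 11110011 → 4-byte char #1 = F3 BF B9 BB.
Offset 4: leading byte 0xE5 = 11100101 → 3-byte char #2 = E5 B4 9C.
Offset 7: leading byte 0xE2 = 11100010 → 3-byte char #3 = E2 99 A4.
Leading byte 0xE2 = 11100010 matches 1110xxxx → 3-byte sequence.
Byte 1: 0xE2 = 11100010, payload 0010 (4 bits).
Byte 2: 0x99 = 10011001 (10xxxxxx ✓), payload 011001.
Byte 3: 0xA4 = 10100100 (10xxxxxx ✓), payload 100100.
Concatenate: 0010011001100100 = 0x2664 (16 bits → U+2664).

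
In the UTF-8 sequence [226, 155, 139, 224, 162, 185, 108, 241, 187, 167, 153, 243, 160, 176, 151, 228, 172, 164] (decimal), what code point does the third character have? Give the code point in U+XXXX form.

U+006C

Offset 0: leading byte 0xE2 = 11100010 → 3-byte char #1 = E2 9B 8B.
Offset 3: leading byte 0xE0 = 11100000 → 3-byte char #2 = E0 A2 B9.
Offset 6: leading byte 0x6C = 01101100 → 1-byte char #3 = 6C.
Leading byte 0x6C = 01101100 matches 0xxxxxxx → 1-byte sequence.
Byte 1: 0x6C = 01101100, payload 1101100 (7 bits).
Concatenate: 1101100 = 0x6C (7 bits → U+006C).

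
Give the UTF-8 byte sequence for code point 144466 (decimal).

F0 A3 91 92

U+23452 = 0x23452 = 144466 decimal. In range U+10000–U+10FFFF → 4-byte form: 11110xxx 10xxxxxx 10xxxxxx 10xxxxxx.
Binary (21 bits): 000100011010001010010.
Split 3+6+6+6: 000 | 100011 | 010001 | 010010.
Byte 1: 11110000 = 0xF0.
Byte 2: 10100011 = 0xA3.
Byte 3: 10010001 = 0x91.
Byte 4: 10010010 = 0x92.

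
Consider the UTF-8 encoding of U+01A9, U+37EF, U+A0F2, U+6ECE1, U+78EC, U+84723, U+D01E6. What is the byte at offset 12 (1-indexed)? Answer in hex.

0xA1

1-indexed offset 12 is 0-indexed offset 11.
U+01A9 → 2-byte form C6 A9 at offsets 0–1.
U+37EF → 3-byte form E3 9F AF at offsets 2–4.
U+A0F2 → 3-byte form EA 83 B2 at offsets 5–7.
U+6ECE1 → 4-byte form F1 AE B3 A1 at offsets 8–11.
Offset 11 falls in char 4's range; it's byte 4 of F1 AE B3 A1 = 0xA1.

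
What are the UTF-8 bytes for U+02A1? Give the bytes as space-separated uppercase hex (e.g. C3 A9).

U+02A1 = 0x2A1 = 673 decimal. In range U+0080–U+07FF → 2-byte form: 110xxxxx 10xxxxxx.
Binary (11 bits): 01010100001.
Split 5+6: 01010 | 100001.
Byte 1: 11001010 = 0xCA.
Byte 2: 10100001 = 0xA1.

CA A1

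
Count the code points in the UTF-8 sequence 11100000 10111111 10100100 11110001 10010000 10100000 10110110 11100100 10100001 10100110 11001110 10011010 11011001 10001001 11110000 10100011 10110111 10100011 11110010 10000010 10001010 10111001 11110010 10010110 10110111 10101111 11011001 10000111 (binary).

9

Byte at offset 0: 0xE0 = 11100000 → 3-byte char (#1). Advance 3.
Byte at offset 3: 0xF1 = 11110001 → 4-byte char (#2). Advance 4.
Byte at offset 7: 0xE4 = 11100100 → 3-byte char (#3). Advance 3.
Byte at offset 10: 0xCE = 11001110 → 2-byte char (#4). Advance 2.
Byte at offset 12: 0xD9 = 11011001 → 2-byte char (#5). Advance 2.
Byte at offset 14: 0xF0 = 11110000 → 4-byte char (#6). Advance 4.
Byte at offset 18: 0xF2 = 11110010 → 4-byte char (#7). Advance 4.
Byte at offset 22: 0xF2 = 11110010 → 4-byte char (#8). Advance 4.
Byte at offset 26: 0xD9 = 11011001 → 2-byte char (#9). Advance 2.
Reached end at offset 28 after 9 code points.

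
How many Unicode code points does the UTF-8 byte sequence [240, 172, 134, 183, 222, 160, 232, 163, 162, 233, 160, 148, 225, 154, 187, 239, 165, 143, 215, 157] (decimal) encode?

7

Byte at offset 0: 0xF0 = 11110000 → 4-byte char (#1). Advance 4.
Byte at offset 4: 0xDE = 11011110 → 2-byte char (#2). Advance 2.
Byte at offset 6: 0xE8 = 11101000 → 3-byte char (#3). Advance 3.
Byte at offset 9: 0xE9 = 11101001 → 3-byte char (#4). Advance 3.
Byte at offset 12: 0xE1 = 11100001 → 3-byte char (#5). Advance 3.
Byte at offset 15: 0xEF = 11101111 → 3-byte char (#6). Advance 3.
Byte at offset 18: 0xD7 = 11010111 → 2-byte char (#7). Advance 2.
Reached end at offset 20 after 7 code points.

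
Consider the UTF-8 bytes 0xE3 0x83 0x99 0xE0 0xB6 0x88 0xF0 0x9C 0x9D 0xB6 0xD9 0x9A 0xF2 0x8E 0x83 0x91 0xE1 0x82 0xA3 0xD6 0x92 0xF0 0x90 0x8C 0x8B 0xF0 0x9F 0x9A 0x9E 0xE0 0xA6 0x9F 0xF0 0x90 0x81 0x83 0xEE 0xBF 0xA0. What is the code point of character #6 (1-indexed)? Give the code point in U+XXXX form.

U+10A3

Offset 0: leading byte 0xE3 = 11100011 → 3-byte char #1 = E3 83 99.
Offset 3: leading byte 0xE0 = 11100000 → 3-byte char #2 = E0 B6 88.
Offset 6: leading byte 0xF0 = 11110000 → 4-byte char #3 = F0 9C 9D B6.
Offset 10: leading byte 0xD9 = 11011001 → 2-byte char #4 = D9 9A.
Offset 12: leading byte 0xF2 = 11110010 → 4-byte char #5 = F2 8E 83 91.
Offset 16: leading byte 0xE1 = 11100001 → 3-byte char #6 = E1 82 A3.
Leading byte 0xE1 = 11100001 matches 1110xxxx → 3-byte sequence.
Byte 1: 0xE1 = 11100001, payload 0001 (4 bits).
Byte 2: 0x82 = 10000010 (10xxxxxx ✓), payload 000010.
Byte 3: 0xA3 = 10100011 (10xxxxxx ✓), payload 100011.
Concatenate: 0001000010100011 = 0x10A3 (16 bits → U+10A3).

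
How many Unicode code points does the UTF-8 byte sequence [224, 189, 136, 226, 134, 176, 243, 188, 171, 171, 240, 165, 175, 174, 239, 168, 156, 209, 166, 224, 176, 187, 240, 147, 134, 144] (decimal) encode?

Byte at offset 0: 0xE0 = 11100000 → 3-byte char (#1). Advance 3.
Byte at offset 3: 0xE2 = 11100010 → 3-byte char (#2). Advance 3.
Byte at offset 6: 0xF3 = 11110011 → 4-byte char (#3). Advance 4.
Byte at offset 10: 0xF0 = 11110000 → 4-byte char (#4). Advance 4.
Byte at offset 14: 0xEF = 11101111 → 3-byte char (#5). Advance 3.
Byte at offset 17: 0xD1 = 11010001 → 2-byte char (#6). Advance 2.
Byte at offset 19: 0xE0 = 11100000 → 3-byte char (#7). Advance 3.
Byte at offset 22: 0xF0 = 11110000 → 4-byte char (#8). Advance 4.
Reached end at offset 26 after 8 code points.

8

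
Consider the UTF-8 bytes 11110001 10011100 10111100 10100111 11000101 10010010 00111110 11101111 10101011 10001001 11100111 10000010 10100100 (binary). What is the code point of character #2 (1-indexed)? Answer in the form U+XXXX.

Offset 0: leading byte 0xF1 = 11110001 → 4-byte char #1 = F1 9C BC A7.
Offset 4: leading byte 0xC5 = 11000101 → 2-byte char #2 = C5 92.
Leading byte 0xC5 = 11000101 matches 110xxxxx → 2-byte sequence.
Byte 1: 0xC5 = 11000101, payload 00101 (5 bits).
Byte 2: 0x92 = 10010010 (10xxxxxx ✓), payload 010010.
Concatenate: 00101010010 = 0x152 (11 bits → U+0152).

U+0152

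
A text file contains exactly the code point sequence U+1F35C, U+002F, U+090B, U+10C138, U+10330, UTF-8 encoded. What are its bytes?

U+1F35C: 4-byte form → F0 9F 8D 9C.
U+002F: 1-byte form → 2F.
U+090B: 3-byte form → E0 A4 8B.
U+10C138: 4-byte form → F4 8C 84 B8.
U+10330: 4-byte form → F0 90 8C B0.
Concatenated (16 bytes): F0 9F 8D 9C 2F E0 A4 8B F4 8C 84 B8 F0 90 8C B0.

F0 9F 8D 9C 2F E0 A4 8B F4 8C 84 B8 F0 90 8C B0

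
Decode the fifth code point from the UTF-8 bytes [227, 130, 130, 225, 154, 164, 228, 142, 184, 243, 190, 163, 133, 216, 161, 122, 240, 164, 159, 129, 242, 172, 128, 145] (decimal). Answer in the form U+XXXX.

U+0621

Offset 0: leading byte 0xE3 = 11100011 → 3-byte char #1 = E3 82 82.
Offset 3: leading byte 0xE1 = 11100001 → 3-byte char #2 = E1 9A A4.
Offset 6: leading byte 0xE4 = 11100100 → 3-byte char #3 = E4 8E B8.
Offset 9: leading byte 0xF3 = 11110011 → 4-byte char #4 = F3 BE A3 85.
Offset 13: leading byte 0xD8 = 11011000 → 2-byte char #5 = D8 A1.
Leading byte 0xD8 = 11011000 matches 110xxxxx → 2-byte sequence.
Byte 1: 0xD8 = 11011000, payload 11000 (5 bits).
Byte 2: 0xA1 = 10100001 (10xxxxxx ✓), payload 100001.
Concatenate: 11000100001 = 0x621 (11 bits → U+0621).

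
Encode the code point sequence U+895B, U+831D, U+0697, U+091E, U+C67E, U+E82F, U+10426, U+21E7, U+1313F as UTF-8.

E8 A5 9B E8 8C 9D DA 97 E0 A4 9E EC 99 BE EE A0 AF F0 90 90 A6 E2 87 A7 F0 93 84 BF

U+895B: 3-byte form → E8 A5 9B.
U+831D: 3-byte form → E8 8C 9D.
U+0697: 2-byte form → DA 97.
U+091E: 3-byte form → E0 A4 9E.
U+C67E: 3-byte form → EC 99 BE.
U+E82F: 3-byte form → EE A0 AF.
U+10426: 4-byte form → F0 90 90 A6.
U+21E7: 3-byte form → E2 87 A7.
U+1313F: 4-byte form → F0 93 84 BF.
Concatenated (28 bytes): E8 A5 9B E8 8C 9D DA 97 E0 A4 9E EC 99 BE EE A0 AF F0 90 90 A6 E2 87 A7 F0 93 84 BF.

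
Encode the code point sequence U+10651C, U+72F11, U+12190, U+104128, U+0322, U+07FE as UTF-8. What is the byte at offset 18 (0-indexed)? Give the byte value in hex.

U+10651C → 4-byte form F4 86 94 9C at offsets 0–3.
U+72F11 → 4-byte form F1 B2 BC 91 at offsets 4–7.
U+12190 → 4-byte form F0 92 86 90 at offsets 8–11.
U+104128 → 4-byte form F4 84 84 A8 at offsets 12–15.
U+0322 → 2-byte form CC A2 at offsets 16–17.
U+07FE → 2-byte form DF BE at offsets 18–19.
Offset 18 falls in char 6's range; it's byte 1 of DF BE = 0xDF.

0xDF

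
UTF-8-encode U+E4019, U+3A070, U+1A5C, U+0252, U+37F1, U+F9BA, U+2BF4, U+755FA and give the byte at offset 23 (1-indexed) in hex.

1-indexed offset 23 is 0-indexed offset 22.
U+E4019 → 4-byte form F3 A4 80 99 at offsets 0–3.
U+3A070 → 4-byte form F0 BA 81 B0 at offsets 4–7.
U+1A5C → 3-byte form E1 A9 9C at offsets 8–10.
U+0252 → 2-byte form C9 92 at offsets 11–12.
U+37F1 → 3-byte form E3 9F B1 at offsets 13–15.
U+F9BA → 3-byte form EF A6 BA at offsets 16–18.
U+2BF4 → 3-byte form E2 AF B4 at offsets 19–21.
U+755FA → 4-byte form F1 B5 97 BA at offsets 22–25.
Offset 22 falls in char 8's range; it's byte 1 of F1 B5 97 BA = 0xF1.

0xF1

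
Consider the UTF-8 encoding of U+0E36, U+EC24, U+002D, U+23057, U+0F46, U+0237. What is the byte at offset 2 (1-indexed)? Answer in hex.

0xB8

1-indexed offset 2 is 0-indexed offset 1.
U+0E36 → 3-byte form E0 B8 B6 at offsets 0–2.
Offset 1 falls in char 1's range; it's byte 2 of E0 B8 B6 = 0xB8.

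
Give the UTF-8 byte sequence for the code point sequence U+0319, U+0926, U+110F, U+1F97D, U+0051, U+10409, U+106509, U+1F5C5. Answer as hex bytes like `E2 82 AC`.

CC 99 E0 A4 A6 E1 84 8F F0 9F A5 BD 51 F0 90 90 89 F4 86 94 89 F0 9F 97 85

U+0319: 2-byte form → CC 99.
U+0926: 3-byte form → E0 A4 A6.
U+110F: 3-byte form → E1 84 8F.
U+1F97D: 4-byte form → F0 9F A5 BD.
U+0051: 1-byte form → 51.
U+10409: 4-byte form → F0 90 90 89.
U+106509: 4-byte form → F4 86 94 89.
U+1F5C5: 4-byte form → F0 9F 97 85.
Concatenated (25 bytes): CC 99 E0 A4 A6 E1 84 8F F0 9F A5 BD 51 F0 90 90 89 F4 86 94 89 F0 9F 97 85.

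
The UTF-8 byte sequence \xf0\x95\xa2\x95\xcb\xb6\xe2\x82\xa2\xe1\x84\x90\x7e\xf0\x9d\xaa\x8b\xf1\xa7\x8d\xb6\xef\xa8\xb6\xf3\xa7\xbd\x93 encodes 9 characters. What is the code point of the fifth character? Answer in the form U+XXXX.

U+007E

Offset 0: leading byte 0xF0 = 11110000 → 4-byte char #1 = F0 95 A2 95.
Offset 4: leading byte 0xCB = 11001011 → 2-byte char #2 = CB B6.
Offset 6: leading byte 0xE2 = 11100010 → 3-byte char #3 = E2 82 A2.
Offset 9: leading byte 0xE1 = 11100001 → 3-byte char #4 = E1 84 90.
Offset 12: leading byte 0x7E = 01111110 → 1-byte char #5 = 7E.
Leading byte 0x7E = 01111110 matches 0xxxxxxx → 1-byte sequence.
Byte 1: 0x7E = 01111110, payload 1111110 (7 bits).
Concatenate: 1111110 = 0x7E (7 bits → U+007E).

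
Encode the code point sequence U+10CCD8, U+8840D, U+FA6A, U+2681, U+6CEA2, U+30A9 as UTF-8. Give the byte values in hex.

U+10CCD8: 4-byte form → F4 8C B3 98.
U+8840D: 4-byte form → F2 88 90 8D.
U+FA6A: 3-byte form → EF A9 AA.
U+2681: 3-byte form → E2 9A 81.
U+6CEA2: 4-byte form → F1 AC BA A2.
U+30A9: 3-byte form → E3 82 A9.
Concatenated (21 bytes): F4 8C B3 98 F2 88 90 8D EF A9 AA E2 9A 81 F1 AC BA A2 E3 82 A9.

F4 8C B3 98 F2 88 90 8D EF A9 AA E2 9A 81 F1 AC BA A2 E3 82 A9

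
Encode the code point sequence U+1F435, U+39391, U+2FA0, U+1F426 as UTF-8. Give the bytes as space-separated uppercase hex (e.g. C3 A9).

U+1F435: 4-byte form → F0 9F 90 B5.
U+39391: 4-byte form → F0 B9 8E 91.
U+2FA0: 3-byte form → E2 BE A0.
U+1F426: 4-byte form → F0 9F 90 A6.
Concatenated (15 bytes): F0 9F 90 B5 F0 B9 8E 91 E2 BE A0 F0 9F 90 A6.

F0 9F 90 B5 F0 B9 8E 91 E2 BE A0 F0 9F 90 A6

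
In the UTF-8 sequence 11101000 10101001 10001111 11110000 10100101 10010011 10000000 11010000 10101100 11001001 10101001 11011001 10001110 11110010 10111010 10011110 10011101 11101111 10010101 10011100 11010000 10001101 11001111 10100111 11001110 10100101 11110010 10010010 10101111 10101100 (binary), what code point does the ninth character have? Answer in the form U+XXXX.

U+03E7

Offset 0: leading byte 0xE8 = 11101000 → 3-byte char #1 = E8 A9 8F.
Offset 3: leading byte 0xF0 = 11110000 → 4-byte char #2 = F0 A5 93 80.
Offset 7: leading byte 0xD0 = 11010000 → 2-byte char #3 = D0 AC.
Offset 9: leading byte 0xC9 = 11001001 → 2-byte char #4 = C9 A9.
Offset 11: leading byte 0xD9 = 11011001 → 2-byte char #5 = D9 8E.
Offset 13: leading byte 0xF2 = 11110010 → 4-byte char #6 = F2 BA 9E 9D.
Offset 17: leading byte 0xEF = 11101111 → 3-byte char #7 = EF 95 9C.
Offset 20: leading byte 0xD0 = 11010000 → 2-byte char #8 = D0 8D.
Offset 22: leading byte 0xCF = 11001111 → 2-byte char #9 = CF A7.
Leading byte 0xCF = 11001111 matches 110xxxxx → 2-byte sequence.
Byte 1: 0xCF = 11001111, payload 01111 (5 bits).
Byte 2: 0xA7 = 10100111 (10xxxxxx ✓), payload 100111.
Concatenate: 01111100111 = 0x3E7 (11 bits → U+03E7).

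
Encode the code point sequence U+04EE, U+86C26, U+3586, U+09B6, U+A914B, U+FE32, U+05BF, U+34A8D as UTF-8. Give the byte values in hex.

U+04EE: 2-byte form → D3 AE.
U+86C26: 4-byte form → F2 86 B0 A6.
U+3586: 3-byte form → E3 96 86.
U+09B6: 3-byte form → E0 A6 B6.
U+A914B: 4-byte form → F2 A9 85 8B.
U+FE32: 3-byte form → EF B8 B2.
U+05BF: 2-byte form → D6 BF.
U+34A8D: 4-byte form → F0 B4 AA 8D.
Concatenated (25 bytes): D3 AE F2 86 B0 A6 E3 96 86 E0 A6 B6 F2 A9 85 8B EF B8 B2 D6 BF F0 B4 AA 8D.

D3 AE F2 86 B0 A6 E3 96 86 E0 A6 B6 F2 A9 85 8B EF B8 B2 D6 BF F0 B4 AA 8D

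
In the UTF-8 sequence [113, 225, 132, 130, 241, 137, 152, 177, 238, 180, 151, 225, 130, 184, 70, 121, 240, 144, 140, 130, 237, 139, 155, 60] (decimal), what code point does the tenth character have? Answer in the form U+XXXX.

U+003C

Offset 0: leading byte 0x71 = 01110001 → 1-byte char #1 = 71.
Offset 1: leading byte 0xE1 = 11100001 → 3-byte char #2 = E1 84 82.
Offset 4: leading byte 0xF1 = 11110001 → 4-byte char #3 = F1 89 98 B1.
Offset 8: leading byte 0xEE = 11101110 → 3-byte char #4 = EE B4 97.
Offset 11: leading byte 0xE1 = 11100001 → 3-byte char #5 = E1 82 B8.
Offset 14: leading byte 0x46 = 01000110 → 1-byte char #6 = 46.
Offset 15: leading byte 0x79 = 01111001 → 1-byte char #7 = 79.
Offset 16: leading byte 0xF0 = 11110000 → 4-byte char #8 = F0 90 8C 82.
Offset 20: leading byte 0xED = 11101101 → 3-byte char #9 = ED 8B 9B.
Offset 23: leading byte 0x3C = 00111100 → 1-byte char #10 = 3C.
Leading byte 0x3C = 00111100 matches 0xxxxxxx → 1-byte sequence.
Byte 1: 0x3C = 00111100, payload 0111100 (7 bits).
Concatenate: 0111100 = 0x3C (7 bits → U+003C).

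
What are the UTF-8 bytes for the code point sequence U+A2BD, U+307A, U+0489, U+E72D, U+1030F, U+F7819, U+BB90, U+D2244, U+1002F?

EA 8A BD E3 81 BA D2 89 EE 9C AD F0 90 8C 8F F3 B7 A0 99 EB AE 90 F3 92 89 84 F0 90 80 AF

U+A2BD: 3-byte form → EA 8A BD.
U+307A: 3-byte form → E3 81 BA.
U+0489: 2-byte form → D2 89.
U+E72D: 3-byte form → EE 9C AD.
U+1030F: 4-byte form → F0 90 8C 8F.
U+F7819: 4-byte form → F3 B7 A0 99.
U+BB90: 3-byte form → EB AE 90.
U+D2244: 4-byte form → F3 92 89 84.
U+1002F: 4-byte form → F0 90 80 AF.
Concatenated (30 bytes): EA 8A BD E3 81 BA D2 89 EE 9C AD F0 90 8C 8F F3 B7 A0 99 EB AE 90 F3 92 89 84 F0 90 80 AF.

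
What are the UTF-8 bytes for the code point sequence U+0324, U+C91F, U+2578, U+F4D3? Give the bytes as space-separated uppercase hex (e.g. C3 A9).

CC A4 EC A4 9F E2 95 B8 EF 93 93

U+0324: 2-byte form → CC A4.
U+C91F: 3-byte form → EC A4 9F.
U+2578: 3-byte form → E2 95 B8.
U+F4D3: 3-byte form → EF 93 93.
Concatenated (11 bytes): CC A4 EC A4 9F E2 95 B8 EF 93 93.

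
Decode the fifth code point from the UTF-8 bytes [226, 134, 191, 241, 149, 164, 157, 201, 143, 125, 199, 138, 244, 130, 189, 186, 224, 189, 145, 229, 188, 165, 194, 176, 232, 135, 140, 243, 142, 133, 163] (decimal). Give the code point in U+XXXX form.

Offset 0: leading byte 0xE2 = 11100010 → 3-byte char #1 = E2 86 BF.
Offset 3: leading byte 0xF1 = 11110001 → 4-byte char #2 = F1 95 A4 9D.
Offset 7: leading byte 0xC9 = 11001001 → 2-byte char #3 = C9 8F.
Offset 9: leading byte 0x7D = 01111101 → 1-byte char #4 = 7D.
Offset 10: leading byte 0xC7 = 11000111 → 2-byte char #5 = C7 8A.
Leading byte 0xC7 = 11000111 matches 110xxxxx → 2-byte sequence.
Byte 1: 0xC7 = 11000111, payload 00111 (5 bits).
Byte 2: 0x8A = 10001010 (10xxxxxx ✓), payload 001010.
Concatenate: 00111001010 = 0x1CA (11 bits → U+01CA).

U+01CA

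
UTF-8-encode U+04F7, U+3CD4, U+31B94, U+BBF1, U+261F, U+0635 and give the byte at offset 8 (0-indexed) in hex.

0x94

U+04F7 → 2-byte form D3 B7 at offsets 0–1.
U+3CD4 → 3-byte form E3 B3 94 at offsets 2–4.
U+31B94 → 4-byte form F0 B1 AE 94 at offsets 5–8.
Offset 8 falls in char 3's range; it's byte 4 of F0 B1 AE 94 = 0x94.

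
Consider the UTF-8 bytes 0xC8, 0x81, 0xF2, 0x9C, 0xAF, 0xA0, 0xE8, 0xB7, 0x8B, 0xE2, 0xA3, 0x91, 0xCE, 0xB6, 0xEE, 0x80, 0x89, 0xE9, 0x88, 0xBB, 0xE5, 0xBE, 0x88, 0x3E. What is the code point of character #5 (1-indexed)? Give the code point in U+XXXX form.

U+03B6

Offset 0: leading byte 0xC8 = 11001000 → 2-byte char #1 = C8 81.
Offset 2: leading byte 0xF2 = 11110010 → 4-byte char #2 = F2 9C AF A0.
Offset 6: leading byte 0xE8 = 11101000 → 3-byte char #3 = E8 B7 8B.
Offset 9: leading byte 0xE2 = 11100010 → 3-byte char #4 = E2 A3 91.
Offset 12: leading byte 0xCE = 11001110 → 2-byte char #5 = CE B6.
Leading byte 0xCE = 11001110 matches 110xxxxx → 2-byte sequence.
Byte 1: 0xCE = 11001110, payload 01110 (5 bits).
Byte 2: 0xB6 = 10110110 (10xxxxxx ✓), payload 110110.
Concatenate: 01110110110 = 0x3B6 (11 bits → U+03B6).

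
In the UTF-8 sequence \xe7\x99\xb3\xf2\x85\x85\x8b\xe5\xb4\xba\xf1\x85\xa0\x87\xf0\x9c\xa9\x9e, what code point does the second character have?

U+8514B

Offset 0: leading byte 0xE7 = 11100111 → 3-byte char #1 = E7 99 B3.
Offset 3: leading byte 0xF2 = 11110010 → 4-byte char #2 = F2 85 85 8B.
Leading byte 0xF2 = 11110010 matches 11110xxx → 4-byte sequence.
Byte 1: 0xF2 = 11110010, payload 010 (3 bits).
Byte 2: 0x85 = 10000101 (10xxxxxx ✓), payload 000101.
Byte 3: 0x85 = 10000101 (10xxxxxx ✓), payload 000101.
Byte 4: 0x8B = 10001011 (10xxxxxx ✓), payload 001011.
Concatenate: 010000101000101001011 = 0x8514B (21 bits → U+8514B).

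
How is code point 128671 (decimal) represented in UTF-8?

U+1F69F = 0x1F69F = 128671 decimal. In range U+10000–U+10FFFF → 4-byte form: 11110xxx 10xxxxxx 10xxxxxx 10xxxxxx.
Binary (21 bits): 000011111011010011111.
Split 3+6+6+6: 000 | 011111 | 011010 | 011111.
Byte 1: 11110000 = 0xF0.
Byte 2: 10011111 = 0x9F.
Byte 3: 10011010 = 0x9A.
Byte 4: 10011111 = 0x9F.

F0 9F 9A 9F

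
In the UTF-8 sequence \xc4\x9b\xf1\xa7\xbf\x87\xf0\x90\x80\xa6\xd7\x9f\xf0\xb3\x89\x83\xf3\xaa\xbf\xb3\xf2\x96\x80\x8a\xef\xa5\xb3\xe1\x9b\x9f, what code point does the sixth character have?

Offset 0: leading byte 0xC4 = 11000100 → 2-byte char #1 = C4 9B.
Offset 2: leading byte 0xF1 = 11110001 → 4-byte char #2 = F1 A7 BF 87.
Offset 6: leading byte 0xF0 = 11110000 → 4-byte char #3 = F0 90 80 A6.
Offset 10: leading byte 0xD7 = 11010111 → 2-byte char #4 = D7 9F.
Offset 12: leading byte 0xF0 = 11110000 → 4-byte char #5 = F0 B3 89 83.
Offset 16: leading byte 0xF3 = 11110011 → 4-byte char #6 = F3 AA BF B3.
Leading byte 0xF3 = 11110011 matches 11110xxx → 4-byte sequence.
Byte 1: 0xF3 = 11110011, payload 011 (3 bits).
Byte 2: 0xAA = 10101010 (10xxxxxx ✓), payload 101010.
Byte 3: 0xBF = 10111111 (10xxxxxx ✓), payload 111111.
Byte 4: 0xB3 = 10110011 (10xxxxxx ✓), payload 110011.
Concatenate: 011101010111111110011 = 0xEAFF3 (21 bits → U+EAFF3).

U+EAFF3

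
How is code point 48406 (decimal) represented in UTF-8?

U+BD16 = 0xBD16 = 48406 decimal. In range U+0800–U+FFFF → 3-byte form: 1110xxxx 10xxxxxx 10xxxxxx.
Binary (16 bits): 1011110100010110.
Split 4+6+6: 1011 | 110100 | 010110.
Byte 1: 11101011 = 0xEB.
Byte 2: 10110100 = 0xB4.
Byte 3: 10010110 = 0x96.

EB B4 96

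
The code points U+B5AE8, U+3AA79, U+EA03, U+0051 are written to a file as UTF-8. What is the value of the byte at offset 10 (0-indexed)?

0x83

U+B5AE8 → 4-byte form F2 B5 AB A8 at offsets 0–3.
U+3AA79 → 4-byte form F0 BA A9 B9 at offsets 4–7.
U+EA03 → 3-byte form EE A8 83 at offsets 8–10.
Offset 10 falls in char 3's range; it's byte 3 of EE A8 83 = 0x83.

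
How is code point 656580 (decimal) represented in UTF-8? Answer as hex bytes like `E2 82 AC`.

U+A04C4 = 0xA04C4 = 656580 decimal. In range U+10000–U+10FFFF → 4-byte form: 11110xxx 10xxxxxx 10xxxxxx 10xxxxxx.
Binary (21 bits): 010100000010011000100.
Split 3+6+6+6: 010 | 100000 | 010011 | 000100.
Byte 1: 11110010 = 0xF2.
Byte 2: 10100000 = 0xA0.
Byte 3: 10010011 = 0x93.
Byte 4: 10000100 = 0x84.

F2 A0 93 84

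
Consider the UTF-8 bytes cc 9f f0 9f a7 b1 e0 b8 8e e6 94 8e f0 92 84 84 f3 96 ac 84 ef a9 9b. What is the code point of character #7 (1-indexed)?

Offset 0: leading byte 0xCC = 11001100 → 2-byte char #1 = CC 9F.
Offset 2: leading byte 0xF0 = 11110000 → 4-byte char #2 = F0 9F A7 B1.
Offset 6: leading byte 0xE0 = 11100000 → 3-byte char #3 = E0 B8 8E.
Offset 9: leading byte 0xE6 = 11100110 → 3-byte char #4 = E6 94 8E.
Offset 12: leading byte 0xF0 = 11110000 → 4-byte char #5 = F0 92 84 84.
Offset 16: leading byte 0xF3 = 11110011 → 4-byte char #6 = F3 96 AC 84.
Offset 20: leading byte 0xEF = 11101111 → 3-byte char #7 = EF A9 9B.
Leading byte 0xEF = 11101111 matches 1110xxxx → 3-byte sequence.
Byte 1: 0xEF = 11101111, payload 1111 (4 bits).
Byte 2: 0xA9 = 10101001 (10xxxxxx ✓), payload 101001.
Byte 3: 0x9B = 10011011 (10xxxxxx ✓), payload 011011.
Concatenate: 1111101001011011 = 0xFA5B (16 bits → U+FA5B).

U+FA5B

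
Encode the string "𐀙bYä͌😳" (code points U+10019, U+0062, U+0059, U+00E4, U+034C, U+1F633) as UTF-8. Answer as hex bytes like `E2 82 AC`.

U+10019: 4-byte form → F0 90 80 99.
U+0062: 1-byte form → 62.
U+0059: 1-byte form → 59.
U+00E4: 2-byte form → C3 A4.
U+034C: 2-byte form → CD 8C.
U+1F633: 4-byte form → F0 9F 98 B3.
Concatenated (14 bytes): F0 90 80 99 62 59 C3 A4 CD 8C F0 9F 98 B3.

F0 90 80 99 62 59 C3 A4 CD 8C F0 9F 98 B3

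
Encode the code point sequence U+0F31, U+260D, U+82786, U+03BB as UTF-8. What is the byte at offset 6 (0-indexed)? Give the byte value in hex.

U+0F31 → 3-byte form E0 BC B1 at offsets 0–2.
U+260D → 3-byte form E2 98 8D at offsets 3–5.
U+82786 → 4-byte form F2 82 9E 86 at offsets 6–9.
Offset 6 falls in char 3's range; it's byte 1 of F2 82 9E 86 = 0xF2.

0xF2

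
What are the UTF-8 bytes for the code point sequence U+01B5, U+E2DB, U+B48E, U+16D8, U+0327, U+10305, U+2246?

U+01B5: 2-byte form → C6 B5.
U+E2DB: 3-byte form → EE 8B 9B.
U+B48E: 3-byte form → EB 92 8E.
U+16D8: 3-byte form → E1 9B 98.
U+0327: 2-byte form → CC A7.
U+10305: 4-byte form → F0 90 8C 85.
U+2246: 3-byte form → E2 89 86.
Concatenated (20 bytes): C6 B5 EE 8B 9B EB 92 8E E1 9B 98 CC A7 F0 90 8C 85 E2 89 86.

C6 B5 EE 8B 9B EB 92 8E E1 9B 98 CC A7 F0 90 8C 85 E2 89 86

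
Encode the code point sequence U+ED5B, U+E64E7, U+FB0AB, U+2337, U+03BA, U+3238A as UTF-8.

U+ED5B: 3-byte form → EE B5 9B.
U+E64E7: 4-byte form → F3 A6 93 A7.
U+FB0AB: 4-byte form → F3 BB 82 AB.
U+2337: 3-byte form → E2 8C B7.
U+03BA: 2-byte form → CE BA.
U+3238A: 4-byte form → F0 B2 8E 8A.
Concatenated (20 bytes): EE B5 9B F3 A6 93 A7 F3 BB 82 AB E2 8C B7 CE BA F0 B2 8E 8A.

EE B5 9B F3 A6 93 A7 F3 BB 82 AB E2 8C B7 CE BA F0 B2 8E 8A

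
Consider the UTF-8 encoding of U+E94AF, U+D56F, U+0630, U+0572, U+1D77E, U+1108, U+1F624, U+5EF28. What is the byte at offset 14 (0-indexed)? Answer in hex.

U+E94AF → 4-byte form F3 A9 92 AF at offsets 0–3.
U+D56F → 3-byte form ED 95 AF at offsets 4–6.
U+0630 → 2-byte form D8 B0 at offsets 7–8.
U+0572 → 2-byte form D5 B2 at offsets 9–10.
U+1D77E → 4-byte form F0 9D 9D BE at offsets 11–14.
Offset 14 falls in char 5's range; it's byte 4 of F0 9D 9D BE = 0xBE.

0xBE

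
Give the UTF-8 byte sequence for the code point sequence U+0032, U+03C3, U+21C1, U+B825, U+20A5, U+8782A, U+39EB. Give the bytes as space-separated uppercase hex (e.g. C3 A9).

32 CF 83 E2 87 81 EB A0 A5 E2 82 A5 F2 87 A0 AA E3 A7 AB

U+0032: 1-byte form → 32.
U+03C3: 2-byte form → CF 83.
U+21C1: 3-byte form → E2 87 81.
U+B825: 3-byte form → EB A0 A5.
U+20A5: 3-byte form → E2 82 A5.
U+8782A: 4-byte form → F2 87 A0 AA.
U+39EB: 3-byte form → E3 A7 AB.
Concatenated (19 bytes): 32 CF 83 E2 87 81 EB A0 A5 E2 82 A5 F2 87 A0 AA E3 A7 AB.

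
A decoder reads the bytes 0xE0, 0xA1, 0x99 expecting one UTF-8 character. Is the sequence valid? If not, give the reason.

valid

Leading byte 0xE0 = 11100000 → 3-byte form.
Continuation bytes 0xA1=10100001, 0x99=10011001 all match 10xxxxxx.
Decoded value 0x859 is ≥ 0x800 (shortest form) and not a surrogate.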